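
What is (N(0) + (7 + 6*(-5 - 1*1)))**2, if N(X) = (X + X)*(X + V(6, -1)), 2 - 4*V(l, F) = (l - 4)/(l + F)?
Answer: 841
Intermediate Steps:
V(l, F) = 1/2 - (-4 + l)/(4*(F + l)) (V(l, F) = 1/2 - (l - 4)/(4*(l + F)) = 1/2 - (-4 + l)/(4*(F + l)))
N(X) = 2*X*(2/5 + X) (N(X) = (X + X)*(X + (1 + (1/2)*(-1) + (1/4)*6)/(-1 + 6)) = (2*X)*(X + (1 - 1/2 + 3/2)/5) = (2*X)*(X + (1/5)*2) = (2*X)*(X + 2/5) = (2*X)*(2/5 + X) = 2*X*(2/5 + X))
(N(0) + (7 + 6*(-5 - 1*1)))**2 = ((2/5)*0*(2 + 5*0) + (7 + 6*(-5 - 1*1)))**2 = ((2/5)*0*(2 + 0) + (7 + 6*(-5 - 1)))**2 = ((2/5)*0*2 + (7 + 6*(-6)))**2 = (0 + (7 - 36))**2 = (0 - 29)**2 = (-29)**2 = 841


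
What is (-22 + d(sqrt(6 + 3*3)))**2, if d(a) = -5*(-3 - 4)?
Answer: 169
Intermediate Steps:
d(a) = 35 (d(a) = -5*(-7) = 35)
(-22 + d(sqrt(6 + 3*3)))**2 = (-22 + 35)**2 = 13**2 = 169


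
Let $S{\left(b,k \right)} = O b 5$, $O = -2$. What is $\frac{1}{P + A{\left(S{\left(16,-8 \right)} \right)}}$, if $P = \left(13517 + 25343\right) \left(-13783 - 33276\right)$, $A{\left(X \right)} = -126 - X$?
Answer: $- \frac{1}{1828712706} \approx -5.4683 \cdot 10^{-10}$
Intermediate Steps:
$S{\left(b,k \right)} = - 10 b$ ($S{\left(b,k \right)} = - 2 b 5 = - 10 b$)
$P = -1828712740$ ($P = 38860 \left(-47059\right) = -1828712740$)
$\frac{1}{P + A{\left(S{\left(16,-8 \right)} \right)}} = \frac{1}{-1828712740 - \left(126 - 160\right)} = \frac{1}{-1828712740 - -34} = \frac{1}{-1828712740 + \left(-126 + 160\right)} = \frac{1}{-1828712740 + 34} = \frac{1}{-1828712706} = - \frac{1}{1828712706}$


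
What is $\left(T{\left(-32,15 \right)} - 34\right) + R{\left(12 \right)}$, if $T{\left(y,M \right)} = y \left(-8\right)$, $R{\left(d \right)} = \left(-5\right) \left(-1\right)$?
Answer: $227$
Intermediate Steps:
$R{\left(d \right)} = 5$
$T{\left(y,M \right)} = - 8 y$
$\left(T{\left(-32,15 \right)} - 34\right) + R{\left(12 \right)} = \left(\left(-8\right) \left(-32\right) - 34\right) + 5 = \left(256 - 34\right) + 5 = 222 + 5 = 227$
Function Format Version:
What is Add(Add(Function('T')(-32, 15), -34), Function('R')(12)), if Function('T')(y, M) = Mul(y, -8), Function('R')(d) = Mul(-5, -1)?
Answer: 227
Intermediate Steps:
Function('R')(d) = 5
Function('T')(y, M) = Mul(-8, y)
Add(Add(Function('T')(-32, 15), -34), Function('R')(12)) = Add(Add(Mul(-8, -32), -34), 5) = Add(Add(256, -34), 5) = Add(222, 5) = 227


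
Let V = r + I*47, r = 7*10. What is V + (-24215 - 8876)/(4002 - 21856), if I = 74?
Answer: 63379083/17854 ≈ 3549.9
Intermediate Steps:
r = 70
V = 3548 (V = 70 + 74*47 = 70 + 3478 = 3548)
V + (-24215 - 8876)/(4002 - 21856) = 3548 + (-24215 - 8876)/(4002 - 21856) = 3548 - 33091/(-17854) = 3548 - 33091*(-1/17854) = 3548 + 33091/17854 = 63379083/17854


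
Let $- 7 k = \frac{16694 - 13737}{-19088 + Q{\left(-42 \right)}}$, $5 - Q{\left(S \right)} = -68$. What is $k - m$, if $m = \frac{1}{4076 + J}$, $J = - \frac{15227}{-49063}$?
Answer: $\frac{116971537148}{5324093915315} \approx 0.02197$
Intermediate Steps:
$Q{\left(S \right)} = 73$ ($Q{\left(S \right)} = 5 - -68 = 5 + 68 = 73$)
$J = \frac{15227}{49063}$ ($J = \left(-15227\right) \left(- \frac{1}{49063}\right) = \frac{15227}{49063} \approx 0.31036$)
$m = \frac{49063}{199996015}$ ($m = \frac{1}{4076 + \frac{15227}{49063}} = \frac{1}{\frac{199996015}{49063}} = \frac{49063}{199996015} \approx 0.00024532$)
$k = \frac{2957}{133105}$ ($k = - \frac{\left(16694 - 13737\right) \frac{1}{-19088 + 73}}{7} = - \frac{2957 \frac{1}{-19015}}{7} = - \frac{2957 \left(- \frac{1}{19015}\right)}{7} = \left(- \frac{1}{7}\right) \left(- \frac{2957}{19015}\right) = \frac{2957}{133105} \approx 0.022216$)
$k - m = \frac{2957}{133105} - \frac{49063}{199996015} = \frac{116971537148}{5324093915315}$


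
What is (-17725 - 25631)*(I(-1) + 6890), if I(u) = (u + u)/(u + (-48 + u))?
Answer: -7468114356/25 ≈ -2.9872e+8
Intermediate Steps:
I(u) = 2*u/(-48 + 2*u) (I(u) = (2*u)/(-48 + 2*u) = 2*u/(-48 + 2*u))
(-17725 - 25631)*(I(-1) + 6890) = (-17725 - 25631)*(-1/(-24 - 1) + 6890) = -43356*(-1/(-25) + 6890) = -43356*(-1*(-1/25) + 6890) = -43356*(1/25 + 6890) = -43356*172251/25 = -7468114356/25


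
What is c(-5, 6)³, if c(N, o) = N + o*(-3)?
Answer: -12167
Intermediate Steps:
c(N, o) = N - 3*o
c(-5, 6)³ = (-5 - 3*6)³ = (-5 - 18)³ = (-23)³ = -12167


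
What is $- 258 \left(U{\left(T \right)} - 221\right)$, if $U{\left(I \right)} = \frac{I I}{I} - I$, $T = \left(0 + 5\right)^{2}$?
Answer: $57018$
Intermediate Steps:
$T = 25$ ($T = 5^{2} = 25$)
$U{\left(I \right)} = 0$ ($U{\left(I \right)} = \frac{I^{2}}{I} - I = I - I = 0$)
$- 258 \left(U{\left(T \right)} - 221\right) = - 258 \left(0 - 221\right) = \left(-258\right) \left(-221\right) = 57018$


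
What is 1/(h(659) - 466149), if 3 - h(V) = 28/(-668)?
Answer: -167/77846375 ≈ -2.1453e-6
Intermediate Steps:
h(V) = 508/167 (h(V) = 3 - 28/(-668) = 3 - 28*(-1)/668 = 3 - 1*(-7/167) = 3 + 7/167 = 508/167)
1/(h(659) - 466149) = 1/(508/167 - 466149) = 1/(-77846375/167) = -167/77846375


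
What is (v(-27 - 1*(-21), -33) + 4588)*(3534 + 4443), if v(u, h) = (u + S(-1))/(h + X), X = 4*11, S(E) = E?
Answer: 402527397/11 ≈ 3.6593e+7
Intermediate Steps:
X = 44
v(u, h) = (-1 + u)/(44 + h) (v(u, h) = (u - 1)/(h + 44) = (-1 + u)/(44 + h))
(v(-27 - 1*(-21), -33) + 4588)*(3534 + 4443) = ((-1 + (-27 - 1*(-21)))/(44 - 33) + 4588)*(3534 + 4443) = ((-1 + (-27 + 21))/11 + 4588)*7977 = ((-1 - 6)/11 + 4588)*7977 = ((1/11)*(-7) + 4588)*7977 = (-7/11 + 4588)*7977 = (50461/11)*7977 = 402527397/11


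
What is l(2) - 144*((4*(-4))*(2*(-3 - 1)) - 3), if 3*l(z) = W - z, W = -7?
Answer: -18003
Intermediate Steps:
l(z) = -7/3 - z/3 (l(z) = (-7 - z)/3 = -7/3 - z/3)
l(2) - 144*((4*(-4))*(2*(-3 - 1)) - 3) = (-7/3 - ⅓*2) - 144*((4*(-4))*(2*(-3 - 1)) - 3) = (-7/3 - ⅔) - 144*(-32*(-4) - 3) = -3 - 144*(-16*(-8) - 3) = -3 - 144*(128 - 3) = -3 - 144*125 = -3 - 36*500 = -3 - 18000 = -18003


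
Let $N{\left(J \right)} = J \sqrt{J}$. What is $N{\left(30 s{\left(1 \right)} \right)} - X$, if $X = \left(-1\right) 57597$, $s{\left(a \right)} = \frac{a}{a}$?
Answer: $57597 + 30 \sqrt{30} \approx 57761.0$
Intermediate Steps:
$s{\left(a \right)} = 1$
$X = -57597$
$N{\left(J \right)} = J^{\frac{3}{2}}$
$N{\left(30 s{\left(1 \right)} \right)} - X = \left(30 \cdot 1\right)^{\frac{3}{2}} - -57597 = 30^{\frac{3}{2}} + 57597 = 30 \sqrt{30} + 57597 = 57597 + 30 \sqrt{30}$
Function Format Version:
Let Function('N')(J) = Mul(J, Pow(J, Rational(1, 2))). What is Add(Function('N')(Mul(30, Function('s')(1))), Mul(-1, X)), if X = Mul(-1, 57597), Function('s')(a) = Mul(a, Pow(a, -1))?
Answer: Add(57597, Mul(30, Pow(30, Rational(1, 2)))) ≈ 57761.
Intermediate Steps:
Function('s')(a) = 1
X = -57597
Function('N')(J) = Pow(J, Rational(3, 2))
Add(Function('N')(Mul(30, Function('s')(1))), Mul(-1, X)) = Add(Pow(Mul(30, 1), Rational(3, 2)), Mul(-1, -57597)) = Add(Pow(30, Rational(3, 2)), 57597) = Add(Mul(30, Pow(30, Rational(1, 2))), 57597) = Add(57597, Mul(30, Pow(30, Rational(1, 2))))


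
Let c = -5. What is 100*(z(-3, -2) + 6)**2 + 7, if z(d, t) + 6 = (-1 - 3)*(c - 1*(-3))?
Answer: 6407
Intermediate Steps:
z(d, t) = 2 (z(d, t) = -6 + (-1 - 3)*(-5 - 1*(-3)) = -6 - 4*(-5 + 3) = -6 - 4*(-2) = -6 + 8 = 2)
100*(z(-3, -2) + 6)**2 + 7 = 100*(2 + 6)**2 + 7 = 100*8**2 + 7 = 100*64 + 7 = 6400 + 7 = 6407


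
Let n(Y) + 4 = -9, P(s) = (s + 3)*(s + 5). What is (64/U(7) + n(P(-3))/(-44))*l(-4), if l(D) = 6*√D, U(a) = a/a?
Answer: 8487*I/11 ≈ 771.54*I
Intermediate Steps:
P(s) = (3 + s)*(5 + s)
U(a) = 1
n(Y) = -13 (n(Y) = -4 - 9 = -13)
(64/U(7) + n(P(-3))/(-44))*l(-4) = (64/1 - 13/(-44))*(6*√(-4)) = (64*1 - 13*(-1/44))*(6*(2*I)) = (64 + 13/44)*(12*I) = 2829*(12*I)/44 = 8487*I/11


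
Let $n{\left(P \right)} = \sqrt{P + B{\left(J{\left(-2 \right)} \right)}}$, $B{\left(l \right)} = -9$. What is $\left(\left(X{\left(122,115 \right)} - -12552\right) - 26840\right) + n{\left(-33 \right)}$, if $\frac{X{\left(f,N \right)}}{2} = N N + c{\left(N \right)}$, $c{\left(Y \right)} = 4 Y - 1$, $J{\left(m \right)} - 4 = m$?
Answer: $13080 + i \sqrt{42} \approx 13080.0 + 6.4807 i$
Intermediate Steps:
$J{\left(m \right)} = 4 + m$
$c{\left(Y \right)} = -1 + 4 Y$
$n{\left(P \right)} = \sqrt{-9 + P}$ ($n{\left(P \right)} = \sqrt{P - 9} = \sqrt{-9 + P}$)
$X{\left(f,N \right)} = -2 + 2 N^{2} + 8 N$ ($X{\left(f,N \right)} = 2 \left(N N + \left(-1 + 4 N\right)\right) = 2 \left(N^{2} + \left(-1 + 4 N\right)\right) = 2 \left(-1 + N^{2} + 4 N\right) = -2 + 2 N^{2} + 8 N$)
$\left(\left(X{\left(122,115 \right)} - -12552\right) - 26840\right) + n{\left(-33 \right)} = \left(\left(\left(-2 + 2 \cdot 115^{2} + 8 \cdot 115\right) - -12552\right) - 26840\right) + \sqrt{-9 - 33} = \left(\left(\left(-2 + 2 \cdot 13225 + 920\right) + 12552\right) - 26840\right) + \sqrt{-42} = \left(\left(\left(-2 + 26450 + 920\right) + 12552\right) - 26840\right) + i \sqrt{42} = \left(\left(27368 + 12552\right) - 26840\right) + i \sqrt{42} = \left(39920 - 26840\right) + i \sqrt{42} = 13080 + i \sqrt{42}$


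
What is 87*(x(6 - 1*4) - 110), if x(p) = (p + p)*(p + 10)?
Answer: -5394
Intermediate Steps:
x(p) = 2*p*(10 + p) (x(p) = (2*p)*(10 + p) = 2*p*(10 + p))
87*(x(6 - 1*4) - 110) = 87*(2*(6 - 1*4)*(10 + (6 - 1*4)) - 110) = 87*(2*(6 - 4)*(10 + (6 - 4)) - 110) = 87*(2*2*(10 + 2) - 110) = 87*(2*2*12 - 110) = 87*(48 - 110) = 87*(-62) = -5394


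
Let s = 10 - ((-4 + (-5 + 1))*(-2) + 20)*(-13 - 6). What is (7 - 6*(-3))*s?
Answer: 17350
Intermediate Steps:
s = 694 (s = 10 - ((-4 - 4)*(-2) + 20)*(-19) = 10 - (-8*(-2) + 20)*(-19) = 10 - (16 + 20)*(-19) = 10 - 36*(-19) = 10 - 1*(-684) = 10 + 684 = 694)
(7 - 6*(-3))*s = (7 - 6*(-3))*694 = (7 - 1*(-18))*694 = (7 + 18)*694 = 25*694 = 17350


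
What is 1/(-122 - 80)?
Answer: -1/202 ≈ -0.0049505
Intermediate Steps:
1/(-122 - 80) = 1/(-202) = -1/202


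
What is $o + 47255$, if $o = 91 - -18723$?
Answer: $66069$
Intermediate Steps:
$o = 18814$ ($o = 91 + 18723 = 18814$)
$o + 47255 = 18814 + 47255 = 66069$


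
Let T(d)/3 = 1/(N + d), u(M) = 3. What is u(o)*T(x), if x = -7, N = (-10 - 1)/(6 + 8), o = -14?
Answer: -126/109 ≈ -1.1560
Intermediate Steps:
N = -11/14 ≈ -0.78571
T(d) = 3/(-11/14 + d)
u(o)*T(x) = 3*(42/(-11 + 14*(-7))) = 3*(42/(-11 - 98)) = 3*(42/(-109)) = 3*(42*(-1/109)) = 3*(-42/109) = -126/109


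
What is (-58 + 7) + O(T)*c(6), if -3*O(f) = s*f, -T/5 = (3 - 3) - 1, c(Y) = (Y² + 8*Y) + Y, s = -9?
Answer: 1299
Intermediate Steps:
c(Y) = Y² + 9*Y
T = 5 (T = -5*((3 - 3) - 1) = -5*(0 - 1) = -5*(-1) = 5)
O(f) = 3*f (O(f) = -(-3)*f = 3*f)
(-58 + 7) + O(T)*c(6) = (-58 + 7) + (3*5)*(6*(9 + 6)) = -51 + 15*(6*15) = -51 + 15*90 = -51 + 1350 = 1299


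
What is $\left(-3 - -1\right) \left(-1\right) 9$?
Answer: $18$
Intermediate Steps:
$\left(-3 - -1\right) \left(-1\right) 9 = \left(-3 + 1\right) \left(-1\right) 9 = \left(-2\right) \left(-1\right) 9 = 2 \cdot 9 = 18$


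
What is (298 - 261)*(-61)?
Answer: -2257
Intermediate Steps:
(298 - 261)*(-61) = 37*(-61) = -2257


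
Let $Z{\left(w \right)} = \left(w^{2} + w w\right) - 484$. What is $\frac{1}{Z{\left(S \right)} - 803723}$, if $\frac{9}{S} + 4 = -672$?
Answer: $- \frac{228488}{183751648935} \approx -1.2435 \cdot 10^{-6}$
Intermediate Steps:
$S = - \frac{9}{676}$ ($S = \frac{9}{-4 - 672} = \frac{9}{-676} = 9 \left(- \frac{1}{676}\right) = - \frac{9}{676} \approx -0.013314$)
$Z{\left(w \right)} = -484 + 2 w^{2}$ ($Z{\left(w \right)} = \left(w^{2} + w^{2}\right) - 484 = 2 w^{2} - 484 = -484 + 2 w^{2}$)
$\frac{1}{Z{\left(S \right)} - 803723} = \frac{1}{\left(-484 + 2 \left(- \frac{9}{676}\right)^{2}\right) - 803723} = \frac{1}{\left(-484 + 2 \cdot \frac{81}{456976}\right) - 803723} = \frac{1}{\left(-484 + \frac{81}{228488}\right) - 803723} = \frac{1}{- \frac{110588111}{228488} - 803723} = \frac{1}{- \frac{183751648935}{228488}} = - \frac{228488}{183751648935}$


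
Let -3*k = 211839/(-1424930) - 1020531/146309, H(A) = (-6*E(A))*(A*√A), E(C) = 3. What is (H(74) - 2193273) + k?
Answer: -457253242833439983/208480083370 - 1332*√74 ≈ -2.2047e+6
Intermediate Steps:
H(A) = -18*A^(3/2) (H(A) = (-6*3)*(A*√A) = -18*A^(3/2))
k = 495059730027/208480083370 (k = -(211839/(-1424930) - 1020531/146309)/3 = -(211839*(-1/1424930) - 1020531*1/146309)/3 = -(-211839/1424930 - 1020531/146309)/3 = -⅓*(-1485179190081/208480083370) = 495059730027/208480083370 ≈ 2.3746)
(H(74) - 2193273) + k = (-1332*√74 - 2193273) + 495059730027/208480083370 = (-2193273 - 1332*√74) + 495059730027/208480083370 = -457253242833439983/208480083370 - 1332*√74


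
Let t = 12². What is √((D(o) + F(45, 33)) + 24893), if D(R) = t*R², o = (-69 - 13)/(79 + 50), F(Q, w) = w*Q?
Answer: √48880506/43 ≈ 162.59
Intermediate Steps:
F(Q, w) = Q*w
o = -82/129 ≈ -0.63566
t = 144
D(R) = 144*R²
√((D(o) + F(45, 33)) + 24893) = √((144*(-82/129)² + 45*33) + 24893) = √((144*(6724/16641) + 1485) + 24893) = √((107584/1849 + 1485) + 24893) = √(2853349/1849 + 24893) = √(48880506/1849) = √48880506/43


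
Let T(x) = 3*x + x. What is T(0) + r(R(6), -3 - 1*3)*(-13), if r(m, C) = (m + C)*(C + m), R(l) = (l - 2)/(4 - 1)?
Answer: -2548/9 ≈ -283.11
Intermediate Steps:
R(l) = -⅔ + l/3 (R(l) = (-2 + l)/3 = (-2 + l)*(⅓) = -⅔ + l/3)
r(m, C) = (C + m)² (r(m, C) = (C + m)*(C + m) = (C + m)²)
T(x) = 4*x
T(0) + r(R(6), -3 - 1*3)*(-13) = 4*0 + ((-3 - 1*3) + (-⅔ + (⅓)*6))²*(-13) = 0 + ((-3 - 3) + (-⅔ + 2))²*(-13) = 0 + (-6 + 4/3)²*(-13) = 0 + (-14/3)²*(-13) = 0 + (196/9)*(-13) = 0 - 2548/9 = -2548/9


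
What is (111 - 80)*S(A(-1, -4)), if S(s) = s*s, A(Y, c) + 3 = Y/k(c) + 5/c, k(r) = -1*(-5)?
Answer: 245551/400 ≈ 613.88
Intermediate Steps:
k(r) = 5
A(Y, c) = -3 + 5/c + Y/5 (A(Y, c) = -3 + (Y/5 + 5/c) = -3 + (5/c + Y/5) = -3 + 5/c + Y/5)
S(s) = s**2
(111 - 80)*S(A(-1, -4)) = (111 - 80)*(-3 + 5/(-4) + (1/5)*(-1))**2 = 31*(-3 + 5*(-1/4) - 1/5)**2 = 31*(-3 - 5/4 - 1/5)**2 = 31*(-89/20)**2 = 31*(7921/400) = 245551/400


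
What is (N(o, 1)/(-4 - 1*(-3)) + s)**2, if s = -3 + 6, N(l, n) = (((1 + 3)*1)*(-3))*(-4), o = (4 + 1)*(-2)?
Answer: 2025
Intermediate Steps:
o = -10 (o = 5*(-2) = -10)
N(l, n) = 48 (N(l, n) = ((4*1)*(-3))*(-4) = (4*(-3))*(-4) = -12*(-4) = 48)
s = 3
(N(o, 1)/(-4 - 1*(-3)) + s)**2 = (48/(-4 - 1*(-3)) + 3)**2 = (48/(-4 + 3) + 3)**2 = (48/(-1) + 3)**2 = (48*(-1) + 3)**2 = (-48 + 3)**2 = (-45)**2 = 2025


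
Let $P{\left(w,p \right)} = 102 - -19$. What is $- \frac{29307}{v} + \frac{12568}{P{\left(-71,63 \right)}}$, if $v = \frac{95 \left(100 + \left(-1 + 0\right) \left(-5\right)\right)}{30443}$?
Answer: $- \frac{5134761301}{57475} \approx -89339.0$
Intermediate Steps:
$P{\left(w,p \right)} = 121$ ($P{\left(w,p \right)} = 102 + 19 = 121$)
$v = \frac{1425}{4349}$ ($v = 95 \left(100 - -5\right) \frac{1}{30443} = 95 \left(100 + 5\right) \frac{1}{30443} = 95 \cdot 105 \cdot \frac{1}{30443} = 9975 \cdot \frac{1}{30443} = \frac{1425}{4349} \approx 0.32766$)
$- \frac{29307}{v} + \frac{12568}{P{\left(-71,63 \right)}} = - \frac{29307}{\frac{1425}{4349}} + \frac{12568}{121} = \left(-29307\right) \frac{4349}{1425} + 12568 \cdot \frac{1}{121} = - \frac{42485381}{475} + \frac{12568}{121} = - \frac{5134761301}{57475}$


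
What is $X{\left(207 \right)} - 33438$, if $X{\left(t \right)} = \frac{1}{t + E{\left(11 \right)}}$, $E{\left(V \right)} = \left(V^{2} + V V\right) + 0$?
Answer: $- \frac{15013661}{449} \approx -33438.0$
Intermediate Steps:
$E{\left(V \right)} = 2 V^{2}$ ($E{\left(V \right)} = \left(V^{2} + V^{2}\right) + 0 = 2 V^{2} + 0 = 2 V^{2}$)
$X{\left(t \right)} = \frac{1}{242 + t}$ ($X{\left(t \right)} = \frac{1}{t + 2 \cdot 11^{2}} = \frac{1}{t + 2 \cdot 121} = \frac{1}{t + 242} = \frac{1}{242 + t}$)
$X{\left(207 \right)} - 33438 = \frac{1}{242 + 207} - 33438 = \frac{1}{449} - 33438 = - \frac{15013661}{449}$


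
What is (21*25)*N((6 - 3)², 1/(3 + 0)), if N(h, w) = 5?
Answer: 2625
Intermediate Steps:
(21*25)*N((6 - 3)², 1/(3 + 0)) = (21*25)*5 = 525*5 = 2625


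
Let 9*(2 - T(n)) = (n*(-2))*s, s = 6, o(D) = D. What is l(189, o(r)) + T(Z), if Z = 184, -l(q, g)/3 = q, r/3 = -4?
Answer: -959/3 ≈ -319.67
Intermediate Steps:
r = -12 (r = 3*(-4) = -12)
l(q, g) = -3*q
T(n) = 2 + 4*n/3 (T(n) = 2 - n*(-2)*6/9 = 2 - (-2*n)*6/9 = 2 - (-4)*n/3 = 2 + 4*n/3)
l(189, o(r)) + T(Z) = -3*189 + (2 + (4/3)*184) = -567 + (2 + 736/3) = -567 + 742/3 = -959/3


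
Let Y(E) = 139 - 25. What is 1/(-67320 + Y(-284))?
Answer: -1/67206 ≈ -1.4880e-5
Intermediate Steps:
Y(E) = 114
1/(-67320 + Y(-284)) = 1/(-67320 + 114) = 1/(-67206) = -1/67206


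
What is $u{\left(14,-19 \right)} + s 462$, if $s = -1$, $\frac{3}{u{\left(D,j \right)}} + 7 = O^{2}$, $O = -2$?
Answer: $-463$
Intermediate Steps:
$u{\left(D,j \right)} = -1$ ($u{\left(D,j \right)} = \frac{3}{-7 + \left(-2\right)^{2}} = \frac{3}{-7 + 4} = \frac{3}{-3} = 3 \left(- \frac{1}{3}\right) = -1$)
$u{\left(14,-19 \right)} + s 462 = -1 - 462 = -463$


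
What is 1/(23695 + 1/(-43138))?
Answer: 43138/1022154909 ≈ 4.2203e-5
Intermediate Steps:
1/(23695 + 1/(-43138)) = 1/(23695 - 1/43138) = 1/(1022154909/43138) = 43138/1022154909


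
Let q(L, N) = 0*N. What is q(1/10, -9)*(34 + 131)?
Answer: 0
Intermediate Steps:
q(L, N) = 0
q(1/10, -9)*(34 + 131) = 0*(34 + 131) = 0*165 = 0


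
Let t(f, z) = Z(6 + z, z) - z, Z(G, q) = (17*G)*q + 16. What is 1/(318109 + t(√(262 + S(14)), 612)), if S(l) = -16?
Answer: 1/6747185 ≈ 1.4821e-7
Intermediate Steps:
Z(G, q) = 16 + 17*G*q (Z(G, q) = 17*G*q + 16 = 16 + 17*G*q)
t(f, z) = 16 - z + 17*z*(6 + z) (t(f, z) = (16 + 17*(6 + z)*z) - z = (16 + 17*z*(6 + z)) - z = 16 - z + 17*z*(6 + z))
1/(318109 + t(√(262 + S(14)), 612)) = 1/(318109 + (16 - 1*612 + 17*612*(6 + 612))) = 1/(318109 + (16 - 612 + 17*612*618)) = 1/(318109 + (16 - 612 + 6429672)) = 1/(318109 + 6429076) = 1/6747185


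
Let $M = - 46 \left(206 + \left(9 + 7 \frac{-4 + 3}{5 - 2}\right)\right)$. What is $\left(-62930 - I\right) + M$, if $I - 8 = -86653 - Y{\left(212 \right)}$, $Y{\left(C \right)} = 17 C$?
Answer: $\frac{52609}{3} \approx 17536.0$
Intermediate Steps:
$I = -90249$ ($I = 8 - \left(86653 + 17 \cdot 212\right) = 8 - 90257 = -90249$)
$M = - \frac{29348}{3}$ ($M = - 46 \left(206 + \left(9 + 7 \left(- \frac{1}{3}\right)\right)\right) = - 46 \left(206 + \left(9 - \frac{7}{3}\right)\right) = - 46 \left(206 + \frac{20}{3}\right) = \left(-46\right) \frac{638}{3} = - \frac{29348}{3} \approx -9782.7$)
$\left(-62930 - I\right) + M = \left(-62930 - -90249\right) - \frac{29348}{3} = \left(-62930 + 90249\right) - \frac{29348}{3} = 27319 - \frac{29348}{3} = \frac{52609}{3}$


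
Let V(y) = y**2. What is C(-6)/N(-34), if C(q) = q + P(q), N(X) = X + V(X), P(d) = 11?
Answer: 5/1122 ≈ 0.0044563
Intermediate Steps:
N(X) = X + X**2
C(q) = 11 + q (C(q) = q + 11 = 11 + q)
C(-6)/N(-34) = (11 - 6)/((-34*(1 - 34))) = 5/((-34*(-33))) = 5/1122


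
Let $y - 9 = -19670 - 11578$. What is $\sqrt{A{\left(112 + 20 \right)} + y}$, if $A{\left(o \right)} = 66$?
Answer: $i \sqrt{31173} \approx 176.56 i$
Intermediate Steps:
$y = -31239$ ($y = 9 - 31248 = -31239$)
$\sqrt{A{\left(112 + 20 \right)} + y} = \sqrt{66 - 31239} = \sqrt{-31173} = i \sqrt{31173}$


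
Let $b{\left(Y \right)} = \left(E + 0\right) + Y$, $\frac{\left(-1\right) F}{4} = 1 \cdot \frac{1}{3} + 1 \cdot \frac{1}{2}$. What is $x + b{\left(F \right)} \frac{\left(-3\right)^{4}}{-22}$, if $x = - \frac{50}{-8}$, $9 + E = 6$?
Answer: $\frac{1301}{44} \approx 29.568$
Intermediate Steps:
$E = -3$ ($E = -9 + 6 = -3$)
$F = - \frac{10}{3}$ ($F = - 4 \left(1 \cdot \frac{1}{3} + 1 \cdot \frac{1}{2}\right) = - 4 \left(\frac{1}{3} + \frac{1}{2}\right) = \left(-4\right) \frac{5}{6} = - \frac{10}{3} \approx -3.3333$)
$b{\left(Y \right)} = -3 + Y$ ($b{\left(Y \right)} = \left(-3 + 0\right) + Y = -3 + Y$)
$x = \frac{25}{4}$ ($x = \left(-50\right) \left(- \frac{1}{8}\right) = \frac{25}{4} \approx 6.25$)
$x + b{\left(F \right)} \frac{\left(-3\right)^{4}}{-22} = \frac{25}{4} + \left(-3 - \frac{10}{3}\right) \frac{\left(-3\right)^{4}}{-22} = \frac{25}{4} - \frac{19 \cdot 81 \left(- \frac{1}{22}\right)}{3} = \frac{25}{4} - - \frac{513}{22} = \frac{25}{4} + \frac{513}{22} = \frac{1301}{44}$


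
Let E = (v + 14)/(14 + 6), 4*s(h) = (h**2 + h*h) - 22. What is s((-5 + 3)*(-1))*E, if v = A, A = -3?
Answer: -77/40 ≈ -1.9250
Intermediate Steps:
s(h) = -11/2 + h**2/2 (s(h) = ((h**2 + h*h) - 22)/4 = ((h**2 + h**2) - 22)/4 = (2*h**2 - 22)/4 = (-22 + 2*h**2)/4 = -11/2 + h**2/2)
v = -3
E = 11/20 (E = (-3 + 14)/(14 + 6) = 11/20 ≈ 0.55000)
s((-5 + 3)*(-1))*E = (-11/2 + ((-5 + 3)*(-1))**2/2)*(11/20) = (-11/2 + (-2*(-1))**2/2)*(11/20) = (-11/2 + (1/2)*2**2)*(11/20) = (-11/2 + (1/2)*4)*(11/20) = (-11/2 + 2)*(11/20) = -7/2*11/20 = -77/40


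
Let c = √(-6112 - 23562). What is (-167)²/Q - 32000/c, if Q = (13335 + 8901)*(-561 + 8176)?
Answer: 27889/169327140 + 16000*I*√29674/14837 ≈ 0.0001647 + 185.76*I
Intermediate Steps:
c = I*√29674 (c = √(-29674) = I*√29674 ≈ 172.26*I)
Q = 169327140 (Q = 22236*7615 = 169327140)
(-167)²/Q - 32000/c = (-167)²/169327140 - 32000*(-I*√29674/29674) = 27889*(1/169327140) - (-16000)*I*√29674/14837 = 27889/169327140 + 16000*I*√29674/14837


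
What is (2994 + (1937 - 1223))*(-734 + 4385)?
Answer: 13537908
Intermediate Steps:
(2994 + (1937 - 1223))*(-734 + 4385) = (2994 + 714)*3651 = 3708*3651 = 13537908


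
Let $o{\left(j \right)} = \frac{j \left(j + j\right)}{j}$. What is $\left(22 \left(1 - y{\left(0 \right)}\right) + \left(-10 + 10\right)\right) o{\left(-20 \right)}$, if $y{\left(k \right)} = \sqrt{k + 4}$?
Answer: $880$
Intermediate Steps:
$o{\left(j \right)} = 2 j$ ($o{\left(j \right)} = \frac{j 2 j}{j} = \frac{2 j^{2}}{j} = 2 j$)
$y{\left(k \right)} = \sqrt{4 + k}$
$\left(22 \left(1 - y{\left(0 \right)}\right) + \left(-10 + 10\right)\right) o{\left(-20 \right)} = \left(22 \left(1 - \sqrt{4 + 0}\right) + \left(-10 + 10\right)\right) 2 \left(-20\right) = \left(22 \left(1 - \sqrt{4}\right) + 0\right) \left(-40\right) = \left(22 \left(1 - 2\right) + 0\right) \left(-40\right) = \left(22 \left(-1\right) + 0\right) \left(-40\right) = \left(-22 + 0\right) \left(-40\right) = \left(-22\right) \left(-40\right) = 880$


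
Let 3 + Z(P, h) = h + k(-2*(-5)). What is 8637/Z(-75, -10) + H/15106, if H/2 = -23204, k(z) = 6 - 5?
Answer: -21837903/30212 ≈ -722.82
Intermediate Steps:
k(z) = 1
H = -46408 (H = 2*(-23204) = -46408)
Z(P, h) = -2 + h (Z(P, h) = -3 + (h + 1) = -3 + (1 + h) = -2 + h)
8637/Z(-75, -10) + H/15106 = 8637/(-2 - 10) - 46408/15106 = 8637/(-12) - 46408*1/15106 = 8637*(-1/12) - 23204/7553 = -2879/4 - 23204/7553 = -21837903/30212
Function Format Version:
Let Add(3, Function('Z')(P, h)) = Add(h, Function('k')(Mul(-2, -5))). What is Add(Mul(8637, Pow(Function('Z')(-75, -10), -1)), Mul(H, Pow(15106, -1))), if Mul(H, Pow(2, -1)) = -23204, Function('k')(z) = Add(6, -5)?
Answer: Rational(-21837903, 30212) ≈ -722.82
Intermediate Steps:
Function('k')(z) = 1
H = -46408 (H = Mul(2, -23204) = -46408)
Function('Z')(P, h) = Add(-2, h) (Function('Z')(P, h) = Add(-3, Add(h, 1)) = Add(-3, Add(1, h)) = Add(-2, h))
Add(Mul(8637, Pow(Function('Z')(-75, -10), -1)), Mul(H, Pow(15106, -1))) = Add(Mul(8637, Pow(Add(-2, -10), -1)), Mul(-46408, Pow(15106, -1))) = Add(Mul(8637, Pow(-12, -1)), Mul(-46408, Rational(1, 15106))) = Add(Mul(8637, Rational(-1, 12)), Rational(-23204, 7553)) = Add(Rational(-2879, 4), Rational(-23204, 7553)) = Rational(-21837903, 30212)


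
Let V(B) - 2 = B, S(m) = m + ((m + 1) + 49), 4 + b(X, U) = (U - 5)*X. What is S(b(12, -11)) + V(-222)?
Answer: -562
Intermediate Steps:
b(X, U) = -4 + X*(-5 + U) (b(X, U) = -4 + (U - 5)*X = -4 + (-5 + U)*X = -4 + X*(-5 + U))
S(m) = 50 + 2*m (S(m) = m + ((1 + m) + 49) = m + (50 + m) = 50 + 2*m)
V(B) = 2 + B
S(b(12, -11)) + V(-222) = (50 + 2*(-4 - 5*12 - 11*12)) + (2 - 222) = (50 + 2*(-4 - 60 - 132)) - 220 = (50 + 2*(-196)) - 220 = (50 - 392) - 220 = -342 - 220 = -562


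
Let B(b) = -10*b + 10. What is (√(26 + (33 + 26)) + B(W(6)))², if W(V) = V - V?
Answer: (10 + √85)² ≈ 369.39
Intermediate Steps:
W(V) = 0
B(b) = 10 - 10*b
(√(26 + (33 + 26)) + B(W(6)))² = (√(26 + (33 + 26)) + (10 - 10*0))² = (√(26 + 59) + (10 + 0))² = (√85 + 10)² = (10 + √85)²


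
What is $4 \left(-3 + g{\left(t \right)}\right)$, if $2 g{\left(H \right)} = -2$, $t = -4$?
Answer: $-16$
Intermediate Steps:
$g{\left(H \right)} = -1$ ($g{\left(H \right)} = \frac{1}{2} \left(-2\right) = -1$)
$4 \left(-3 + g{\left(t \right)}\right) = 4 \left(-3 - 1\right) = 4 \left(-4\right) = -16$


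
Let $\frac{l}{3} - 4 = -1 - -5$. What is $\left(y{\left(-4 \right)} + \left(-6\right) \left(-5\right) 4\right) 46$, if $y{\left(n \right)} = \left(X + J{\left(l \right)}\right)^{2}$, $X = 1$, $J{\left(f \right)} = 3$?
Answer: $6256$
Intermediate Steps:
$l = 24$ ($l = 12 + 3 \left(-1 - -5\right) = 12 + 3 \left(-1 + 5\right) = 12 + 3 \cdot 4 = 12 + 12 = 24$)
$y{\left(n \right)} = 16$ ($y{\left(n \right)} = \left(1 + 3\right)^{2} = 4^{2} = 16$)
$\left(y{\left(-4 \right)} + \left(-6\right) \left(-5\right) 4\right) 46 = \left(16 + \left(-6\right) \left(-5\right) 4\right) 46 = \left(16 + 30 \cdot 4\right) 46 = \left(16 + 120\right) 46 = 136 \cdot 46 = 6256$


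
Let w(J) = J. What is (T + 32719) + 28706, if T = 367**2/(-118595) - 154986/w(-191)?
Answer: 1409732133196/22651645 ≈ 62235.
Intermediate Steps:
T = 18354839071/22651645 (T = 367**2/(-118595) - 154986/(-191) = 134689*(-1/118595) - 154986*(-1/191) = -134689/118595 + 154986/191 = 18354839071/22651645 ≈ 810.31)
(T + 32719) + 28706 = (18354839071/22651645 + 32719) + 28706 = 759494011826/22651645 + 28706 = 1409732133196/22651645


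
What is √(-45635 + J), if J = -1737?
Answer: 2*I*√11843 ≈ 217.65*I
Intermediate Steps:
√(-45635 + J) = √(-45635 - 1737) = √(-47372) = 2*I*√11843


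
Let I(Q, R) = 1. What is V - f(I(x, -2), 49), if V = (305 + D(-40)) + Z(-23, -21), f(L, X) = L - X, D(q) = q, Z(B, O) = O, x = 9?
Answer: 292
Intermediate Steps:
V = 244 (V = (305 - 40) - 21 = 265 - 21 = 244)
V - f(I(x, -2), 49) = 244 - (1 - 1*49) = 244 - (1 - 49) = 244 - 1*(-48) = 244 + 48 = 292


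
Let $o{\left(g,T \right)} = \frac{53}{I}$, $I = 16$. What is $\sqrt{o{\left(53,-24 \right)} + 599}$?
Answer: $\frac{\sqrt{9637}}{4} \approx 24.542$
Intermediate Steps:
$o{\left(g,T \right)} = \frac{53}{16}$
$\sqrt{o{\left(53,-24 \right)} + 599} = \sqrt{\frac{53}{16} + 599} = \sqrt{\frac{9637}{16}} = \frac{\sqrt{9637}}{4}$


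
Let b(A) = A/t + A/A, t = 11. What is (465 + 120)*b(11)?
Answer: 1170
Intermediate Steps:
b(A) = 1 + A/11 (b(A) = A/11 + A/A = A*(1/11) + 1 = A/11 + 1 = 1 + A/11)
(465 + 120)*b(11) = (465 + 120)*(1 + (1/11)*11) = 585*(1 + 1) = 585*2 = 1170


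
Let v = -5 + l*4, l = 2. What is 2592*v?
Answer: 7776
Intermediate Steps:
v = 3 (v = -5 + 2*4 = -5 + 8 = 3)
2592*v = 2592*3 = 7776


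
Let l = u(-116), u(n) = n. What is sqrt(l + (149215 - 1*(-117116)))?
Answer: sqrt(266215) ≈ 515.96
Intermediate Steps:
l = -116
sqrt(l + (149215 - 1*(-117116))) = sqrt(-116 + (149215 - 1*(-117116))) = sqrt(-116 + (149215 + 117116)) = sqrt(-116 + 266331) = sqrt(266215)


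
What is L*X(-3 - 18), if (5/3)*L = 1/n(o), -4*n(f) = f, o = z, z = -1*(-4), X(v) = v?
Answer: 63/5 ≈ 12.600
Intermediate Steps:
z = 4
o = 4
n(f) = -f/4
L = -⅗ (L = 3/(5*((-¼*4))) = (⅗)/(-1) = (⅗)*(-1) = -⅗ ≈ -0.60000)
L*X(-3 - 18) = -3*(-3 - 18)/5 = -⅗*(-21) = 63/5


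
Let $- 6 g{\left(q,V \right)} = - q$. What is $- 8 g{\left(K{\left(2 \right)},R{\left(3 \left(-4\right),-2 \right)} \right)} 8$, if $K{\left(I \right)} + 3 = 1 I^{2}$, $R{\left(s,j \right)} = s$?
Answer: $- \frac{32}{3} \approx -10.667$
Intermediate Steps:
$K{\left(I \right)} = -3 + I^{2}$ ($K{\left(I \right)} = -3 + 1 I^{2} = -3 + I^{2}$)
$g{\left(q,V \right)} = \frac{q}{6}$ ($g{\left(q,V \right)} = - \frac{\left(-1\right) q}{6} = \frac{q}{6}$)
$- 8 g{\left(K{\left(2 \right)},R{\left(3 \left(-4\right),-2 \right)} \right)} 8 = - 8 \frac{-3 + 2^{2}}{6} \cdot 8 = - 8 \frac{-3 + 4}{6} \cdot 8 = - 8 \cdot \frac{1}{6} \cdot 1 \cdot 8 = \left(-8\right) \frac{1}{6} \cdot 8 = \left(- \frac{4}{3}\right) 8 = - \frac{32}{3}$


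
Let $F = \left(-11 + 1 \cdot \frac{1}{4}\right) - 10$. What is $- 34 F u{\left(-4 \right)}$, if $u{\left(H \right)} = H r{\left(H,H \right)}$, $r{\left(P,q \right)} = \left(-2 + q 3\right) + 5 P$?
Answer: $95948$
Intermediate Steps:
$r{\left(P,q \right)} = -2 + 3 q + 5 P$ ($r{\left(P,q \right)} = \left(-2 + 3 q\right) + 5 P = -2 + 3 q + 5 P$)
$u{\left(H \right)} = H \left(-2 + 8 H\right)$ ($u{\left(H \right)} = H \left(-2 + 3 H + 5 H\right) = H \left(-2 + 8 H\right)$)
$F = - \frac{83}{4}$ ($F = \left(-11 + 1 \cdot \frac{1}{4}\right) - 10 = \left(-11 + \frac{1}{4}\right) - 10 = - \frac{43}{4} - 10 = - \frac{83}{4} \approx -20.75$)
$- 34 F u{\left(-4 \right)} = \left(-34\right) \left(- \frac{83}{4}\right) 2 \left(-4\right) \left(-1 + 4 \left(-4\right)\right) = \frac{1411 \cdot 2 \left(-4\right) \left(-1 - 16\right)}{2} = \frac{1411 \cdot 2 \left(-4\right) \left(-17\right)}{2} = \frac{1411}{2} \cdot 136 = 95948$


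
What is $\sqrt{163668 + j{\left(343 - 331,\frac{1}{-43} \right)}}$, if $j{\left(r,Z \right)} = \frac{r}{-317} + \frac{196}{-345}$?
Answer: $\frac{2 \sqrt{489394281898005}}{109365} \approx 404.56$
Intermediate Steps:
$j{\left(r,Z \right)} = - \frac{196}{345} - \frac{r}{317}$ ($j{\left(r,Z \right)} = r \left(- \frac{1}{317}\right) + 196 \left(- \frac{1}{345}\right) = - \frac{r}{317} - \frac{196}{345} = - \frac{196}{345} - \frac{r}{317}$)
$\sqrt{163668 + j{\left(343 - 331,\frac{1}{-43} \right)}} = \sqrt{163668 - \left(\frac{196}{345} + \frac{343 - 331}{317}\right)} = \sqrt{163668 - \frac{66272}{109365}} = \sqrt{\frac{17899484548}{109365}} = \frac{2 \sqrt{489394281898005}}{109365}$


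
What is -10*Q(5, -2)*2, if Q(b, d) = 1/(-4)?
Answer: 5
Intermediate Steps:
Q(b, d) = -¼
-10*Q(5, -2)*2 = -10*(-¼)*2 = (5/2)*2 = 5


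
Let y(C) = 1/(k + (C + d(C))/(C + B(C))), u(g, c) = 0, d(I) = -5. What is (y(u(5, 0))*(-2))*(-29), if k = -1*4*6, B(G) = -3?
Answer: -174/67 ≈ -2.5970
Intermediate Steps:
k = -24 (k = -4*6 = -24)
y(C) = 1/(-24 + (-5 + C)/(-3 + C)) (y(C) = 1/(-24 + (C - 5)/(C - 3)) = 1/(-24 + (-5 + C)/(-3 + C)))
(y(u(5, 0))*(-2))*(-29) = (((-3 + 0)/(67 - 23*0))*(-2))*(-29) = ((-3/(67 + 0))*(-2))*(-29) = ((-3/67)*(-2))*(-29) = (((1/67)*(-3))*(-2))*(-29) = -3/67*(-2)*(-29) = (6/67)*(-29) = -174/67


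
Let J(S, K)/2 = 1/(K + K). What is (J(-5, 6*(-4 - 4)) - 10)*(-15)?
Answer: 2405/16 ≈ 150.31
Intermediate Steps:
J(S, K) = 1/K (J(S, K) = 2/(K + K) = 2/((2*K)) = 2*(1/(2*K)) = 1/K)
(J(-5, 6*(-4 - 4)) - 10)*(-15) = (1/(6*(-4 - 4)) - 10)*(-15) = (1/(6*(-8)) - 10)*(-15) = (1/(-48) - 10)*(-15) = (-1/48 - 10)*(-15) = -481/48*(-15) = 2405/16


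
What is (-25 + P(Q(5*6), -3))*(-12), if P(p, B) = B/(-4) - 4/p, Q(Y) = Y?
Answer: 1463/5 ≈ 292.60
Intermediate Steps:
P(p, B) = -4/p - B/4 (P(p, B) = B*(-¼) - 4/p = -B/4 - 4/p = -4/p - B/4)
(-25 + P(Q(5*6), -3))*(-12) = (-25 + (-4/(5*6) - ¼*(-3)))*(-12) = (-25 + (-4/30 + ¾))*(-12) = (-25 + (-4*1/30 + ¾))*(-12) = (-25 + (-2/15 + ¾))*(-12) = (-25 + 37/60)*(-12) = -1463/60*(-12) = 1463/5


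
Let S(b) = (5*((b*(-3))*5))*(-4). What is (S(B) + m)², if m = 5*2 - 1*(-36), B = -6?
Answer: 3076516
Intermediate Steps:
S(b) = 300*b (S(b) = (5*(-3*b*5))*(-4) = (5*(-15*b))*(-4) = -75*b*(-4) = 300*b)
m = 46 (m = 10 + 36 = 46)
(S(B) + m)² = (300*(-6) + 46)² = (-1800 + 46)² = (-1754)² = 3076516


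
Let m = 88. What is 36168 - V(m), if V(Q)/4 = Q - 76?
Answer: 36120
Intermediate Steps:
V(Q) = -304 + 4*Q (V(Q) = 4*(Q - 76) = 4*(-76 + Q) = -304 + 4*Q)
36168 - V(m) = 36168 - (-304 + 4*88) = 36168 - (-304 + 352) = 36168 - 1*48 = 36168 - 48 = 36120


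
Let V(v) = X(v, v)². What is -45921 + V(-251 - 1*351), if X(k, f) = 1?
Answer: -45920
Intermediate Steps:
V(v) = 1 (V(v) = 1² = 1)
-45921 + V(-251 - 1*351) = -45921 + 1 = -45920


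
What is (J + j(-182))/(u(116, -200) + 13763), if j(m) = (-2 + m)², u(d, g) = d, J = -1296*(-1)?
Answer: 35152/13879 ≈ 2.5327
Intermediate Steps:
J = 1296
(J + j(-182))/(u(116, -200) + 13763) = (1296 + (-2 - 182)²)/(116 + 13763) = (1296 + (-184)²)/13879 = (1296 + 33856)*(1/13879) = 35152*(1/13879) = 35152/13879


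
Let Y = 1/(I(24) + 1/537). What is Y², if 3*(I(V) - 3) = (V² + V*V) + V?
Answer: 288369/44993197456 ≈ 6.4092e-6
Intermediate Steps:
I(V) = 3 + V/3 + 2*V²/3 (I(V) = 3 + ((V² + V*V) + V)/3 = 3 + ((V² + V²) + V)/3 = 3 + (2*V² + V)/3 = 3 + (V + 2*V²)/3 = 3 + (V/3 + 2*V²/3) = 3 + V/3 + 2*V²/3)
Y = 537/212116 (Y = 1/((3 + (⅓)*24 + (⅔)*24²) + 1/537) = 1/((3 + 8 + (⅔)*576) + 1/537) = 1/((3 + 8 + 384) + 1/537) = 1/(395 + 1/537) = 1/(212116/537) = 537/212116 ≈ 0.0025316)
Y² = (537/212116)² = 288369/44993197456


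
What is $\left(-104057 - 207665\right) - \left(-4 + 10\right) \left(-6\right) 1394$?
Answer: $-261538$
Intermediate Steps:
$\left(-104057 - 207665\right) - \left(-4 + 10\right) \left(-6\right) 1394 = -311722 - 6 \left(-6\right) 1394 = -311722 - \left(-36\right) 1394 = -311722 - -50184 = -311722 + 50184 = -261538$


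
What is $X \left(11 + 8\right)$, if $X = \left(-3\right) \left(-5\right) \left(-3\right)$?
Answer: $-855$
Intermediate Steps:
$X = -45$ ($X = 15 \left(-3\right) = -45$)
$X \left(11 + 8\right) = - 45 \left(11 + 8\right) = \left(-45\right) 19 = -855$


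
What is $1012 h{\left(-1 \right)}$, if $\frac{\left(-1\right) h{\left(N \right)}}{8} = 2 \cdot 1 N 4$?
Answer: $64768$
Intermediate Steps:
$h{\left(N \right)} = - 64 N$ ($h{\left(N \right)} = - 8 \cdot 2 \cdot 1 N 4 = - 8 \cdot 2 N 4 = - 8 \cdot 8 N = - 64 N$)
$1012 h{\left(-1 \right)} = 1012 \left(\left(-64\right) \left(-1\right)\right) = 1012 \cdot 64 = 64768$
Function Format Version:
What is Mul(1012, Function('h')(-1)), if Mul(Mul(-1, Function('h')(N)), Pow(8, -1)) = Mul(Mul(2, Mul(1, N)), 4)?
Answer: 64768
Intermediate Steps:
Function('h')(N) = Mul(-64, N) (Function('h')(N) = Mul(-8, Mul(Mul(2, Mul(1, N)), 4)) = Mul(-8, Mul(Mul(2, N), 4)) = Mul(-8, Mul(8, N)) = Mul(-64, N))
Mul(1012, Function('h')(-1)) = Mul(1012, Mul(-64, -1)) = Mul(1012, 64) = 64768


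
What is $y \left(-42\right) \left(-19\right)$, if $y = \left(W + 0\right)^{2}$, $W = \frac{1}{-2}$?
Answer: $\frac{399}{2} \approx 199.5$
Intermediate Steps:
$W = - \frac{1}{2} \approx -0.5$
$y = \frac{1}{4}$ ($y = \left(- \frac{1}{2} + 0\right)^{2} = \left(- \frac{1}{2}\right)^{2} = \frac{1}{4} \approx 0.25$)
$y \left(-42\right) \left(-19\right) = \frac{1}{4} \left(-42\right) \left(-19\right) = \left(- \frac{21}{2}\right) \left(-19\right) = \frac{399}{2}$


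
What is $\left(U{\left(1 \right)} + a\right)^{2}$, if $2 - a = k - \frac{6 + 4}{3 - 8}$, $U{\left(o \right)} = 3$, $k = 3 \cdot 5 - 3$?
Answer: $81$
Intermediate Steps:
$k = 12$ ($k = 15 - 3 = 12$)
$a = -12$ ($a = 2 - \left(12 - \frac{6 + 4}{3 - 8}\right) = 2 - \left(12 - \frac{10}{-5}\right) = 2 - \left(12 - 10 \left(- \frac{1}{5}\right)\right) = 2 - \left(12 - -2\right) = 2 - \left(12 + 2\right) = 2 - 14 = -12$)
$\left(U{\left(1 \right)} + a\right)^{2} = \left(3 - 12\right)^{2} = \left(-9\right)^{2} = 81$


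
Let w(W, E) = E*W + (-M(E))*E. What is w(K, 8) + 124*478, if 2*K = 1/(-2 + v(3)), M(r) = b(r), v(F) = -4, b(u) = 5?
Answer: 177694/3 ≈ 59231.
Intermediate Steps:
M(r) = 5
K = -1/12 (K = 1/(2*(-2 - 4)) = (½)/(-6) = (½)*(-⅙) = -1/12 ≈ -0.083333)
w(W, E) = -5*E + E*W (w(W, E) = E*W + (-1*5)*E = E*W - 5*E = -5*E + E*W)
w(K, 8) + 124*478 = 8*(-5 - 1/12) + 124*478 = 8*(-61/12) + 59272 = -122/3 + 59272 = 177694/3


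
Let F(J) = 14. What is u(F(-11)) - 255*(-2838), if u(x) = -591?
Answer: 723099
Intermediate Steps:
u(F(-11)) - 255*(-2838) = -591 - 255*(-2838) = -591 - 1*(-723690) = -591 + 723690 = 723099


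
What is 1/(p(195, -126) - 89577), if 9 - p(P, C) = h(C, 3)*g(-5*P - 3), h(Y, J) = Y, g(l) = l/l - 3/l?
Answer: -163/14578983 ≈ -1.1180e-5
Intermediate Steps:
g(l) = 1 - 3/l
p(P, C) = 9 - C*(-6 - 5*P)/(-3 - 5*P) (p(P, C) = 9 - C*(-3 + (-5*P - 3))/(-5*P - 3) = 9 - C*(-3 + (-3 - 5*P))/(-3 - 5*P) = 9 - C*(-6 - 5*P)/(-3 - 5*P))
1/(p(195, -126) - 89577) = 1/((27 + 45*195 - 1*(-126)*(6 + 5*195))/(3 + 5*195) - 89577) = 1/((27 + 8775 - 1*(-126)*(6 + 975))/(3 + 975) - 89577) = 1/((27 + 8775 - 1*(-126)*981)/978 - 89577) = 1/((27 + 8775 + 123606)/978 - 89577) = 1/((1/978)*132408 - 89577) = 1/(22068/163 - 89577) = 1/(-14578983/163) = -163/14578983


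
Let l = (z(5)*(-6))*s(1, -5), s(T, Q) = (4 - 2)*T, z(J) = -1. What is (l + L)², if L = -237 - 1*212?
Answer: 190969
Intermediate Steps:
s(T, Q) = 2*T
l = 12 (l = (-1*(-6))*(2*1) = 6*2 = 12)
L = -449 (L = -237 - 212 = -449)
(l + L)² = (12 - 449)² = (-437)² = 190969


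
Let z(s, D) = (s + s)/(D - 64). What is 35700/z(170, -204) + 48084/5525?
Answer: -155425416/5525 ≈ -28131.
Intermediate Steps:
z(s, D) = 2*s/(-64 + D) (z(s, D) = (2*s)/(-64 + D) = 2*s/(-64 + D))
35700/z(170, -204) + 48084/5525 = 35700/((2*170/(-64 - 204))) + 48084/5525 = 35700/((2*170/(-268))) + 48084*(1/5525) = 35700/((2*170*(-1/268))) + 48084/5525 = 35700/(-85/67) + 48084/5525 = 35700*(-67/85) + 48084/5525 = -28140 + 48084/5525 = -155425416/5525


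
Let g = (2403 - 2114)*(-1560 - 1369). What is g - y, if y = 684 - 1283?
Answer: -845882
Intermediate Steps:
y = -599
g = -846481 (g = 289*(-2929) = -846481)
g - y = -846481 - 1*(-599) = -846481 + 599 = -845882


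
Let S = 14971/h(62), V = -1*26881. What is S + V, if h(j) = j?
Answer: -1651651/62 ≈ -26640.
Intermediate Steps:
V = -26881
S = 14971/62 ≈ 241.47
S + V = 14971/62 - 26881 = -1651651/62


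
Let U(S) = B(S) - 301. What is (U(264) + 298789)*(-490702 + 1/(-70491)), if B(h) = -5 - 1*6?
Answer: -10324341721157791/70491 ≈ -1.4646e+11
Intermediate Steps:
B(h) = -11 (B(h) = -5 - 6 = -11)
U(S) = -312 (U(S) = -11 - 301 = -312)
(U(264) + 298789)*(-490702 + 1/(-70491)) = (-312 + 298789)*(-490702 + 1/(-70491)) = 298477*(-490702 - 1/70491) = 298477*(-34590074683/70491) = -10324341721157791/70491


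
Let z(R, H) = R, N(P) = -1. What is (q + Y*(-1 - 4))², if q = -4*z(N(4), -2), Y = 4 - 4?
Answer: 16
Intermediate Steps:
Y = 0
q = 4 (q = -4*(-1) = 4)
(q + Y*(-1 - 4))² = (4 + 0*(-1 - 4))² = (4 + 0*(-5))² = (4 + 0)² = 4² = 16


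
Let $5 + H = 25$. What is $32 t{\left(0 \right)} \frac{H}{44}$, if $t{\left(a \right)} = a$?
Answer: $0$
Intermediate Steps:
$H = 20$ ($H = -5 + 25 = 20$)
$32 t{\left(0 \right)} \frac{H}{44} = 32 \cdot 0 \cdot \frac{20}{44} = 0 \cdot 20 \cdot \frac{1}{44} = 0 \cdot \frac{5}{11} = 0$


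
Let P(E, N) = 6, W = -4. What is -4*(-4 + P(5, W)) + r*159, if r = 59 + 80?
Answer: 22093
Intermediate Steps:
r = 139
-4*(-4 + P(5, W)) + r*159 = -4*(-4 + 6) + 139*159 = -4*2 + 22101 = -8 + 22101 = 22093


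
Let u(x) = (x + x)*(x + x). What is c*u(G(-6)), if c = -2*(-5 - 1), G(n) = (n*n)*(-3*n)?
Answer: 20155392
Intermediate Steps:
G(n) = -3*n³ (G(n) = n²*(-3*n) = -3*n³)
c = 12 (c = -2*(-6) = 12)
u(x) = 4*x² (u(x) = (2*x)*(2*x) = 4*x²)
c*u(G(-6)) = 12*(4*(-3*(-6)³)²) = 12*(4*(-3*(-216))²) = 12*(4*648²) = 12*(4*419904) = 12*1679616 = 20155392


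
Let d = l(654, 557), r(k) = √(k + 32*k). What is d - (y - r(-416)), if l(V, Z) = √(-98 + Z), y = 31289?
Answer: -31289 + 3*√51 + 4*I*√858 ≈ -31268.0 + 117.17*I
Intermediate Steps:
r(k) = √33*√k (r(k) = √(33*k) = √33*√k)
d = 3*√51 (d = √(-98 + 557) = √459 = 3*√51 ≈ 21.424)
d - (y - r(-416)) = 3*√51 - (31289 - √33*√(-416)) = 3*√51 - (31289 - √33*4*I*√26) = 3*√51 - (31289 - 4*I*√858) = 3*√51 + (-31289 + 4*I*√858) = -31289 + 3*√51 + 4*I*√858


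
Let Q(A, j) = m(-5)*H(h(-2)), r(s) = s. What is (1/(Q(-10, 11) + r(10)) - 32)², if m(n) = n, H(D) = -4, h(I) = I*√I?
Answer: 919681/900 ≈ 1021.9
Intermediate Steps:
h(I) = I^(3/2)
Q(A, j) = 20 (Q(A, j) = -5*(-4) = 20)
(1/(Q(-10, 11) + r(10)) - 32)² = (1/(20 + 10) - 32)² = (1/30 - 32)² = (-959/30)² = 919681/900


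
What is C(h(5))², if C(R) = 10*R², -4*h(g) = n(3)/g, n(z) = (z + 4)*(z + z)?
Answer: 194481/100 ≈ 1944.8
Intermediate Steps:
n(z) = 2*z*(4 + z) (n(z) = (4 + z)*(2*z) = 2*z*(4 + z))
h(g) = -21/(2*g) (h(g) = -2*3*(4 + 3)/(4*g) = -2*3*7/(4*g) = -21/(2*g))
C(h(5))² = (10*(-21/2/5)²)² = (10*(-21/2*⅕)²)² = (10*(-21/10)²)² = (10*(441/100))² = (441/10)² = 194481/100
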